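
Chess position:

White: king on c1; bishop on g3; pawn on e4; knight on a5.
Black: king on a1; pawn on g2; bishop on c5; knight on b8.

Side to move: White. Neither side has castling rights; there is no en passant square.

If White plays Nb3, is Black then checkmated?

After Nb3: black king on a1; in check: yes, from the white knight on b3.
Black has 1 legal reply: Ka2.
In check but a legal move exists → not checkmate.

no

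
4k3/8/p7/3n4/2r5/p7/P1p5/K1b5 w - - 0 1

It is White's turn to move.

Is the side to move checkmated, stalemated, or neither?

stalemate

White to move; white king on a1.
In check: no.
King squares — b1: attacked by Pc2; a2: own pawn; b2: attacked by Bc1.
Legal moves for White: none.
Not in check and no legal moves → stalemate.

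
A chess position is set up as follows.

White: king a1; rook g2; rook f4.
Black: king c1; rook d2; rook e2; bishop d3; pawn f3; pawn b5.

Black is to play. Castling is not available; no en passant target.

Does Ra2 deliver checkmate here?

yes

After Ra2: white king on a1; in check: yes, from the black rook on a2.
King squares — b1: attacked by Kc1; a2: attacked by Re2; b2: attacked by Kc1.
White has no legal moves → checkmate.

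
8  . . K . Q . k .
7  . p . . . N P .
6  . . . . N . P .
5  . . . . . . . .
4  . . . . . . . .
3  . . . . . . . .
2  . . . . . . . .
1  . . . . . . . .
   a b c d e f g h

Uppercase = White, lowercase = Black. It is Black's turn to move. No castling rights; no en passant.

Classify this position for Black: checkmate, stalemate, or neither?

checkmate

Black to move; black king on g8.
In check: yes, from the white queen on e8.
King squares — f7: attacked by Pg6; g7: attacked by Ne6; h7: attacked by Pg6; f8: attacked by Ne6; h8: attacked by Nf7.
Legal moves for Black: none.
In check with no legal moves → checkmate.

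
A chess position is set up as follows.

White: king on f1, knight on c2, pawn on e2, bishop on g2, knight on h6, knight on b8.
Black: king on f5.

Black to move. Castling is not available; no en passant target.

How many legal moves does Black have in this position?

Black to move; king on f5.
In check: yes, from the white knight on h6.
Legal moves: Kg6, Kf6, Ke6, Kg5, Ke5, Kf4.
Count: 6.

6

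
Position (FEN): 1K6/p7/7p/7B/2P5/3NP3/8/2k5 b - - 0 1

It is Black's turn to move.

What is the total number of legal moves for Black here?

Black to move; king on c1.
In check: yes, from the white knight on d3.
Legal moves: Kd2, Kc2, Kb1.
Count: 3.

3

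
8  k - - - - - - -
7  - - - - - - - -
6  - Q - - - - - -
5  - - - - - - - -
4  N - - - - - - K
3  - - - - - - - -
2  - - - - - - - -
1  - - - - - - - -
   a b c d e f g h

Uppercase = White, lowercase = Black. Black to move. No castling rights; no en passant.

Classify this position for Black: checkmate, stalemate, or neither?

Black to move; black king on a8.
In check: no.
King squares — a7: attacked by Qb6; b7: attacked by Qb6; b8: attacked by Qb6.
Legal moves for Black: none.
Not in check and no legal moves → stalemate.

stalemate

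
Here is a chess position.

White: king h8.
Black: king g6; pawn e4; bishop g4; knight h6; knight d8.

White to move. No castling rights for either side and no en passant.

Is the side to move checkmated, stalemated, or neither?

stalemate

White to move; white king on h8.
In check: no.
King squares — g7: attacked by Kg6; h7: attacked by Kg6; g8: attacked by Nh6.
Legal moves for White: none.
Not in check and no legal moves → stalemate.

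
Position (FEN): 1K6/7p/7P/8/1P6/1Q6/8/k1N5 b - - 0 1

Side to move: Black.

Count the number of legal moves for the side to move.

Black to move; king on a1.
In check: no.
Legal moves: none.
Count: 0.

0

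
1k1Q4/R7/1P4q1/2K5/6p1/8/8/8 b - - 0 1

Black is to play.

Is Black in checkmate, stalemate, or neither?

Black to move; black king on b8.
In check: yes, from the white queen on d8.
King squares — a7: attacked by Pb6; b7: attacked by Ra7; c7: attacked by Pb6; a8: attacked by Ra7; c8: attacked by Qd8.
Legal moves for Black: none.
In check with no legal moves → checkmate.

checkmate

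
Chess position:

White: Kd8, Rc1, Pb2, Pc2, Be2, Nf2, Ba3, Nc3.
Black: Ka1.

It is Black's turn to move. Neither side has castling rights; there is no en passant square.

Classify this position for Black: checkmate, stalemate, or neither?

Black to move; black king on a1.
In check: yes, from the white rook on c1.
King squares — b1: attacked by Rc1; a2: attacked by Nc3; b2: attacked by Ba3.
Legal moves for Black: none.
In check with no legal moves → checkmate.

checkmate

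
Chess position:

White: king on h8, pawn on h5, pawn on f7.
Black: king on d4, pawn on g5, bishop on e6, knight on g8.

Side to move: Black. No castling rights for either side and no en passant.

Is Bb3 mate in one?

After Bb3: white king on h8; in check: no.
White is not in check, so this cannot be checkmate.

no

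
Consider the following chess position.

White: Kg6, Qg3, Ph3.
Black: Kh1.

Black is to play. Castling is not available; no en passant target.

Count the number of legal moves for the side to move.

Black to move; king on h1.
In check: no.
Legal moves: none.
Count: 0.

0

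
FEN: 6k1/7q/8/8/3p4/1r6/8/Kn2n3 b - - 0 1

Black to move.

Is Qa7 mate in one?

After Qa7: white king on a1; in check: yes, from the black queen on a7.
King squares — b1: attacked by Rb3; a2: attacked by Qa7; b2: attacked by Rb3.
White has no legal moves → checkmate.

yes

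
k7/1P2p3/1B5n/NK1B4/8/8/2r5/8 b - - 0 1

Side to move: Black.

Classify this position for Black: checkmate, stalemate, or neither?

Black to move; black king on a8.
In check: yes, from the white pawn on b7.
King squares — a7: attacked by Bb6; b7: attacked by Na5; b8: available.
Legal moves for Black: Kb8.
Black is in check but has 1 legal move → neither.

neither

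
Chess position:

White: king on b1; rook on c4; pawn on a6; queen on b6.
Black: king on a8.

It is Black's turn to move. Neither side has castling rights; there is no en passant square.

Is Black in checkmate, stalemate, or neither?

Black to move; black king on a8.
In check: no.
King squares — a7: attacked by Qb6; b7: attacked by Pa6; b8: attacked by Qb6.
Legal moves for Black: none.
Not in check and no legal moves → stalemate.

stalemate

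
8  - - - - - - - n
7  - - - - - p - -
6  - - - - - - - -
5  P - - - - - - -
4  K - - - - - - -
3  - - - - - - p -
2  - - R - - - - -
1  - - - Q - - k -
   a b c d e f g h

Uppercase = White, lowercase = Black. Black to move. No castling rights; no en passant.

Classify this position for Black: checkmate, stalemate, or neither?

checkmate

Black to move; black king on g1.
In check: yes, from the white queen on d1.
King squares — f1: attacked by Qd1; h1: attacked by Qd1; f2: attacked by Rc2; g2: attacked by Rc2; h2: attacked by Rc2.
Legal moves for Black: none.
In check with no legal moves → checkmate.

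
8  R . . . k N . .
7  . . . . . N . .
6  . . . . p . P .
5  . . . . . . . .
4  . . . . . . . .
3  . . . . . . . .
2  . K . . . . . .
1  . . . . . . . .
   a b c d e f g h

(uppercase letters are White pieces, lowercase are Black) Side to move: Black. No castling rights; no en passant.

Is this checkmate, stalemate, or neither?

neither

Black to move; black king on e8.
In check: yes, from the white rook on a8.
Legal moves for Black: Ke7.
Black is in check but has 1 legal move → neither.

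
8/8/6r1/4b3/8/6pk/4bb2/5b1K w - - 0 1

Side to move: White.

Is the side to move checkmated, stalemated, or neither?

stalemate

White to move; white king on h1.
In check: no.
King squares — g1: attacked by Bf2; g2: attacked by Bf1; h2: attacked by Pg3.
Legal moves for White: none.
Not in check and no legal moves → stalemate.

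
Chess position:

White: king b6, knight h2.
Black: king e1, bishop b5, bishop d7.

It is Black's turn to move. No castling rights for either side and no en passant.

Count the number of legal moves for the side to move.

Black to move; king on e1.
In check: no.
Legal moves: Be8, Bc8, Be6, Bdc6, Bf5, Bg4, Bh3, Bbc6, Ba6, Bc4, Ba4, Bd3, Be2, Bf1, Kf2, Ke2, Kd2, Kd1.
Count: 18.

18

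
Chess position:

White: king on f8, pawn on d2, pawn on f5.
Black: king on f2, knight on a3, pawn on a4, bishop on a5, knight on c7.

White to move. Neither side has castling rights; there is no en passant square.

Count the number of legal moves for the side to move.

7

White to move; king on f8.
In check: no.
Legal moves: Kg8, Kg7, Kf7, Ke7, f6, d3, d4.
Count: 7.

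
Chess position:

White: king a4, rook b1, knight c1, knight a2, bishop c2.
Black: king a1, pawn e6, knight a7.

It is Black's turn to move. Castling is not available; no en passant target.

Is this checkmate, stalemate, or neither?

checkmate

Black to move; black king on a1.
In check: yes, from the white rook on b1.
King squares — b1: attacked by Bc2; a2: attacked by Nc1; b2: attacked by Rb1.
Legal moves for Black: none.
In check with no legal moves → checkmate.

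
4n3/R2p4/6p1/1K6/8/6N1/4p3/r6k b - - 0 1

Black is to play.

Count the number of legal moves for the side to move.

Black to move; king on h1.
In check: yes, from the white knight on g3.
Legal moves: Kh2, Kg2, Kg1.
Count: 3.

3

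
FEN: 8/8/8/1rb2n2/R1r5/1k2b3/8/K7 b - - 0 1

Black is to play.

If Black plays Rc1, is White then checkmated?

After Rc1: white king on a1; in check: yes, from the black rook on c1.
King squares — b1: attacked by Rc1; a2: attacked by Kb3; b2: attacked by Kb3.
White has no legal moves → checkmate.

yes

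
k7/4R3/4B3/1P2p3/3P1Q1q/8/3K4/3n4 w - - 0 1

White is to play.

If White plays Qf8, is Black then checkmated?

yes

After Qf8: black king on a8; in check: yes, from the white queen on f8.
King squares — a7: attacked by Re7; b7: attacked by Re7; b8: attacked by Qf8.
Black has no legal moves → checkmate.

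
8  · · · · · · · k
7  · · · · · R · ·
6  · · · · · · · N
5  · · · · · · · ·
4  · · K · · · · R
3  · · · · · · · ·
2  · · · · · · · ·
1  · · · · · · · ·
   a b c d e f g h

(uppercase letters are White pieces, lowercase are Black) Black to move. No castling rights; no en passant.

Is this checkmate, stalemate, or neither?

Black to move; black king on h8.
In check: no.
King squares — g7: attacked by Rf7; h7: attacked by Rf7; g8: attacked by Nh6.
Legal moves for Black: none.
Not in check and no legal moves → stalemate.

stalemate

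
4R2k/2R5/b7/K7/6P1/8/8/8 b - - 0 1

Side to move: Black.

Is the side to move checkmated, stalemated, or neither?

checkmate

Black to move; black king on h8.
In check: yes, from the white rook on e8.
King squares — g7: attacked by Rc7; h7: attacked by Rc7; g8: attacked by Re8.
Legal moves for Black: none.
In check with no legal moves → checkmate.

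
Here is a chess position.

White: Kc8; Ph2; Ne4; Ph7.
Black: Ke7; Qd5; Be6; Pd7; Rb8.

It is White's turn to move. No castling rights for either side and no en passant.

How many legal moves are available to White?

2

White to move; king on c8.
In check: yes, from the black rook on b8.
Legal moves: Kxb8, Kc7.
Count: 2.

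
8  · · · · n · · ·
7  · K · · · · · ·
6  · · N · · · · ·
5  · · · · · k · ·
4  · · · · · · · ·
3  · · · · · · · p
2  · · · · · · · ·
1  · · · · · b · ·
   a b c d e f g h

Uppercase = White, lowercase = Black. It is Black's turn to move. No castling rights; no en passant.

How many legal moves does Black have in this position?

18

Black to move; king on f5.
In check: no.
Legal moves: Ng7, Nc7, Nf6, Nd6+, Kg6, Kf6, Ke6, Kg5, Kg4, Kf4, Ke4, Ba6+, Bb5, Bc4, Bd3, Bg2, Be2, h2.
Count: 18.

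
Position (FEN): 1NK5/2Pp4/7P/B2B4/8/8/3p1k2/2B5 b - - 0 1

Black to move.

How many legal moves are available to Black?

Black to move; king on f2.
In check: no.
Legal moves: Kg3, Ke3, Ke2, Kg1, Kf1, Ke1, dxc1=Q, dxc1=R, dxc1=B, dxc1=N, d6, d1=Q, d1=R, d1=B, d1=N.
Count: 15.

15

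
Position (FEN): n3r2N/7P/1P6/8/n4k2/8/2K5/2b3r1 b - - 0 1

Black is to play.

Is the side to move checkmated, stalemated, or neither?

Black to move; black king on f4.
In check: no.
Legal moves for Black include: Rxh8, Reg8, Rf8, Rd8, Rc8+, Rb8, Re7, Re6, Re5, Re4, Re3, Re2+, Ree1, Nc7, N8xb6, Kg5, Kf5, Ke5, ... (list truncated; more exist).
Black has legal moves and is not in check → neither.

neither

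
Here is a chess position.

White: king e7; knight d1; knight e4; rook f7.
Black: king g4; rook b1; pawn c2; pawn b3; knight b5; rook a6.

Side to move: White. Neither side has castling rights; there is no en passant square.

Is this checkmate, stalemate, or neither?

neither

White to move; white king on e7.
In check: no.
Legal moves for White include: Rf8, Rh7, Rg7+, Rf6, Rf5, Rf4+, Rf3, Rf2, Rf1, Kf8, Ke8, Kd8, Kd7, Nf6+, Nd6, Ng5, Nc5, Ng3, ... (list truncated; more exist).
White has legal moves and is not in check → neither.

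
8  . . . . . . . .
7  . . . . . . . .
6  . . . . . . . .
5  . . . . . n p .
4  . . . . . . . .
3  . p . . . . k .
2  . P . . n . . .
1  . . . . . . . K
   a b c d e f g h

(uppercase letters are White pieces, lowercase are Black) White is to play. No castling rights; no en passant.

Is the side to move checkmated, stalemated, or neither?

White to move; white king on h1.
In check: no.
King squares — g1: attacked by Ne2; g2: attacked by Kg3; h2: attacked by Kg3.
Legal moves for White: none.
Not in check and no legal moves → stalemate.

stalemate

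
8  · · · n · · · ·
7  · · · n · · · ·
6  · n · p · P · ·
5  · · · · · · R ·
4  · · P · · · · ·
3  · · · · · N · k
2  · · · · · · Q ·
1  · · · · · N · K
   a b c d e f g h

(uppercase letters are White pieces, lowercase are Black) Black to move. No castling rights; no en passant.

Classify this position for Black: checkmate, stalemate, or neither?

Black to move; black king on h3.
In check: yes, from the white queen on g2.
King squares — g2: attacked by Kh1; h2: attacked by Nf1; g3: attacked by Nf1; g4: attacked by Qg2; h4: attacked by Nf3.
Legal moves for Black: none.
In check with no legal moves → checkmate.

checkmate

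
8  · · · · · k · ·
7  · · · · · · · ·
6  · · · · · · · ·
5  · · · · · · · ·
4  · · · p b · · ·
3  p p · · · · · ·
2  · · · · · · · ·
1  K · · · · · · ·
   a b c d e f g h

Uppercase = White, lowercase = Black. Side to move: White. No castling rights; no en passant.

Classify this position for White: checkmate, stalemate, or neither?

stalemate

White to move; white king on a1.
In check: no.
King squares — b1: attacked by Be4; a2: attacked by Pb3; b2: attacked by Pa3.
Legal moves for White: none.
Not in check and no legal moves → stalemate.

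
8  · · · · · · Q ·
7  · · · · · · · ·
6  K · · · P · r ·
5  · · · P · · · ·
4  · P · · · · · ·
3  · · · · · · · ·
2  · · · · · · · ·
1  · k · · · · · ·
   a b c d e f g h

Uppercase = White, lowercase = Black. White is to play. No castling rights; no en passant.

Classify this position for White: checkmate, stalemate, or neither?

neither

White to move; white king on a6.
In check: no.
Legal moves for White: Qh8, Qf8, Qe8, Qd8, Qc8, Qb8, Qa8, Qh7, Qg7, Qf7, Qxg6+, Kb7, Ka7, Kb6, Kb5, Ka5, d6, b5.
White has 18 legal moves and is not in check → neither.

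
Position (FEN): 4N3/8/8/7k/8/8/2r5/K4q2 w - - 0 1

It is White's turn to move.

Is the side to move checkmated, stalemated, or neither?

checkmate

White to move; white king on a1.
In check: yes, from the black queen on f1.
King squares — b1: attacked by Qf1; a2: attacked by Rc2; b2: attacked by Rc2.
Legal moves for White: none.
In check with no legal moves → checkmate.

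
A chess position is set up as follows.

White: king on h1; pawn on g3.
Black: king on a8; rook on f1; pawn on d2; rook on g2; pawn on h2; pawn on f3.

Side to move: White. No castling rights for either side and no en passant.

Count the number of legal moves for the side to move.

0

White to move; king on h1.
In check: yes, from the black rook on f1.
Legal moves: none.
Count: 0.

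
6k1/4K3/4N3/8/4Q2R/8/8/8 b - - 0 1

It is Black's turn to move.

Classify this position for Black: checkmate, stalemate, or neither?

stalemate

Black to move; black king on g8.
In check: no.
King squares — f7: attacked by Ke7; g7: attacked by Ne6; h7: attacked by Qe4; f8: attacked by Ne6; h8: attacked by Rh4.
Legal moves for Black: none.
Not in check and no legal moves → stalemate.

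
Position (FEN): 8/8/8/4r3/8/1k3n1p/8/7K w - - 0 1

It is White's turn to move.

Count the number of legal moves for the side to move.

0

White to move; king on h1.
In check: no.
Legal moves: none.
Count: 0.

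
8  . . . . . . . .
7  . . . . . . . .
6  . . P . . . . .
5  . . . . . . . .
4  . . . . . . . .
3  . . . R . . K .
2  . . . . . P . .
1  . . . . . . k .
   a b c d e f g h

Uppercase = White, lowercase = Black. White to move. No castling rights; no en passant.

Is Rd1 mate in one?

yes

After Rd1: black king on g1; in check: yes, from the white rook on d1.
King squares — f1: attacked by Rd1; h1: attacked by Rd1; f2: attacked by Kg3; g2: attacked by Kg3; h2: attacked by Kg3.
Black has no legal moves → checkmate.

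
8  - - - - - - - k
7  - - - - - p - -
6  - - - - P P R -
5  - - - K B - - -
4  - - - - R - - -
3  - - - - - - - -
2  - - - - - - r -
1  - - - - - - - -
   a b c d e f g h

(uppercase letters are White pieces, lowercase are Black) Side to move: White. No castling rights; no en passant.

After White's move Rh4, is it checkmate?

After Rh4: black king on h8; in check: yes, from the white rook on h4.
King squares — g7: attacked by Pf6; h7: attacked by Rh4; g8: attacked by Rg6.
Black has no legal moves → checkmate.

yes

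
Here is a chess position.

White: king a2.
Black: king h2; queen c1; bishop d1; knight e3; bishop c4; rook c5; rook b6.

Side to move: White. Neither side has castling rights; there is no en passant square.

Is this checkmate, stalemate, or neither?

checkmate

White to move; white king on a2.
In check: yes, from the black bishop on c4.
King squares — a1: attacked by Qc1; b1: attacked by Qc1; b2: attacked by Qc1; a3: attacked by Qc1; b3: attacked by Bd1.
Legal moves for White: none.
In check with no legal moves → checkmate.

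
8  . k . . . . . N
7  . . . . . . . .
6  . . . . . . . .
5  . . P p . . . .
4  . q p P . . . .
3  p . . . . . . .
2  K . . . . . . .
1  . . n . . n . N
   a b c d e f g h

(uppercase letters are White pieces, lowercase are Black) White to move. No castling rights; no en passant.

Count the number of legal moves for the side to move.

White to move; king on a2.
In check: yes, from the black knight on c1.
Legal moves: Ka1.
Count: 1.

1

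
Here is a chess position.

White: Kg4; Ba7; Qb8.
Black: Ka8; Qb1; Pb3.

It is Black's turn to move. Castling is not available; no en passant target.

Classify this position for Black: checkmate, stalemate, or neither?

Black to move; black king on a8.
In check: yes, from the white queen on b8.
King squares — a7: attacked by Qb8; b7: attacked by Qb8; b8: attacked by Ba7.
Legal moves for Black: none.
In check with no legal moves → checkmate.

checkmate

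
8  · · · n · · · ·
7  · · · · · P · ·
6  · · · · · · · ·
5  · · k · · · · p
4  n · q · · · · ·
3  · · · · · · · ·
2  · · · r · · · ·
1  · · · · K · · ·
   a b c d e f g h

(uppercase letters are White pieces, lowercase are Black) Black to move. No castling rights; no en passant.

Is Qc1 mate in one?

yes

After Qc1: white king on e1; in check: yes, from the black queen on c1.
King squares — d1: attacked by Qc1; f1: attacked by Qc1; d2: attacked by Qc1; e2: attacked by Rd2; f2: attacked by Rd2.
White has no legal moves → checkmate.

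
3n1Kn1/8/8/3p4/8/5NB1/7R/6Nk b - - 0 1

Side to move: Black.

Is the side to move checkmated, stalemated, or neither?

checkmate

Black to move; black king on h1.
In check: yes, from the white rook on h2.
King squares — g1: attacked by Nf3; g2: attacked by Rh2; h2: attacked by Nf3.
Legal moves for Black: none.
In check with no legal moves → checkmate.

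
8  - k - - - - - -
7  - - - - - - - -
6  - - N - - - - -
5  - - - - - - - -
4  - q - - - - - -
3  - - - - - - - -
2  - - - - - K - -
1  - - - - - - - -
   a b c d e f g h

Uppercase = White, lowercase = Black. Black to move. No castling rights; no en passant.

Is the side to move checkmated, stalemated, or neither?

neither

Black to move; black king on b8.
In check: yes, from the white knight on c6.
King squares — a7: attacked by Nc6; b7: available; c7: available; a8: available; c8: available.
Legal moves for Black: Kc8, Ka8, Kc7, Kb7.
Black is in check but has 4 legal moves → neither.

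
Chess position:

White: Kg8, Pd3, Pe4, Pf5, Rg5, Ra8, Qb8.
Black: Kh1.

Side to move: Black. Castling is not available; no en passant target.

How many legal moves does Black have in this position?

0

Black to move; king on h1.
In check: no.
Legal moves: none.
Count: 0.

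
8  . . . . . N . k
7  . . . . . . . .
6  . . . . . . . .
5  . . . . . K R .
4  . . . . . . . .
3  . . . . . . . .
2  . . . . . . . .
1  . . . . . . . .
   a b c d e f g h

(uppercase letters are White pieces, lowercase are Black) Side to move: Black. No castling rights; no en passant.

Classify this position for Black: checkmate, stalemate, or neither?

stalemate

Black to move; black king on h8.
In check: no.
King squares — g7: attacked by Rg5; h7: attacked by Nf8; g8: attacked by Rg5.
Legal moves for Black: none.
Not in check and no legal moves → stalemate.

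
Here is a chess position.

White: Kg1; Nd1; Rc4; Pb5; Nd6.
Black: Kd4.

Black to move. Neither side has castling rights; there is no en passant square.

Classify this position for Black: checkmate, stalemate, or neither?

Black to move; black king on d4.
In check: yes, from the white rook on c4.
King squares — c3: attacked by Nd1; d3: available; e3: attacked by Nd1; c4: attacked by Nd6; e4: attacked by Rc4; c5: attacked by Rc4; d5: available; e5: available.
Legal moves for Black: Ke5, Kd5, Kd3.
Black is in check but has 3 legal moves → neither.

neither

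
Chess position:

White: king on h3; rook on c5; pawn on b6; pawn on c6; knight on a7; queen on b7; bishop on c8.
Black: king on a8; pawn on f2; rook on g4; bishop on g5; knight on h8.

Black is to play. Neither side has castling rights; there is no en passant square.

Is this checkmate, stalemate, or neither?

Black to move; black king on a8.
In check: yes, from the white queen on b7.
King squares — a7: attacked by Pb6; b7: attacked by Pc6; b8: attacked by Qb7.
Legal moves for Black: none.
In check with no legal moves → checkmate.

checkmate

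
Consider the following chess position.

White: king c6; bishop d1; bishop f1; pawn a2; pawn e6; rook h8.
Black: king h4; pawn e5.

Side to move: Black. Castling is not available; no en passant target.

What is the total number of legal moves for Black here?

2

Black to move; king on h4.
In check: yes, from the white rook on h8.
Legal moves: Kg5, Kg3.
Count: 2.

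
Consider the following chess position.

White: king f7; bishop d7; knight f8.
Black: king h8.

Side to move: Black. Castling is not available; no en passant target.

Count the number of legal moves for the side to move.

0

Black to move; king on h8.
In check: no.
Legal moves: none.
Count: 0.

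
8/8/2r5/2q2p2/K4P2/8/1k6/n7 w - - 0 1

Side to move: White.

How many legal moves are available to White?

White to move; king on a4.
In check: no.
Legal moves: none.
Count: 0.

0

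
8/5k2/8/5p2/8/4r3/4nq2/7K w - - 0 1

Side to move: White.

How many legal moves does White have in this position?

White to move; king on h1.
In check: no.
Legal moves: none.
Count: 0.

0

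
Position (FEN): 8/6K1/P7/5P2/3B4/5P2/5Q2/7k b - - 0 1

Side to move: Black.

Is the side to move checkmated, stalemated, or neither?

Black to move; black king on h1.
In check: no.
King squares — g1: attacked by Qf2; g2: attacked by Qf2; h2: attacked by Qf2.
Legal moves for Black: none.
Not in check and no legal moves → stalemate.

stalemate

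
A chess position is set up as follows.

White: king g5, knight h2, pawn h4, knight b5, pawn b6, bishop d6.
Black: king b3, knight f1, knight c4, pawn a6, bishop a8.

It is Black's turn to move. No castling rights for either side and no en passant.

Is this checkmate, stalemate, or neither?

Black to move; black king on b3.
In check: no.
Legal moves for Black include: Bb7, Bc6, Bd5, Be4, Bf3, Bg2, Bh1, Nxd6, Nxb6, Ne5, Na5, Nce3, Na3, Ncd2, Nb2, Ka4, Kc2, Kb2, ... (list truncated; more exist).
Black has legal moves and is not in check → neither.

neither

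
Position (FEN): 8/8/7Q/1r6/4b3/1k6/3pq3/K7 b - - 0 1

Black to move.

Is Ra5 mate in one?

After Ra5: white king on a1; in check: yes, from the black rook on a5.
King squares — b1: attacked by Be4; a2: attacked by Kb3; b2: attacked by Kb3.
White has no legal moves → checkmate.

yes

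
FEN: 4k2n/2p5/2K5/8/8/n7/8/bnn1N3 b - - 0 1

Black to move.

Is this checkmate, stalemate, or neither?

neither

Black to move; black king on e8.
In check: no.
Legal moves for Black include: Nf7, Ng6, Kf8, Kd8, Kf7, Ke7, Nb5, Nc4, Nc2, Nd3, Nb3, Ne2, Na2, Nc3, Nd2, Bg7, Bf6, Be5, ... (list truncated; more exist).
Black has legal moves and is not in check → neither.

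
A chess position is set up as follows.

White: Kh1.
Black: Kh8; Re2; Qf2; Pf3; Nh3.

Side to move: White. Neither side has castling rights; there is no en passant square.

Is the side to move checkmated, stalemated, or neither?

White to move; white king on h1.
In check: no.
King squares — g1: attacked by Qf2; g2: attacked by Qf2; h2: attacked by Qf2.
Legal moves for White: none.
Not in check and no legal moves → stalemate.

stalemate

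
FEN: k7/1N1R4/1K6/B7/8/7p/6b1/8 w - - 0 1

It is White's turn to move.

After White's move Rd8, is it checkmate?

yes

After Rd8: black king on a8; in check: yes, from the white rook on d8.
King squares — a7: attacked by Kb6; b7: attacked by Kb6; b8: attacked by Rd8.
Black has no legal moves → checkmate.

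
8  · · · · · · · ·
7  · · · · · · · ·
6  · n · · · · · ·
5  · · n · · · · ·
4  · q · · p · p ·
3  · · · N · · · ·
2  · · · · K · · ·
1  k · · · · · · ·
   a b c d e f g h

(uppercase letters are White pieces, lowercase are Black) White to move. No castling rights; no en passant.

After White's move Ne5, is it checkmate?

no

After Ne5: black king on a1; in check: no.
Black is not in check, so this cannot be checkmate.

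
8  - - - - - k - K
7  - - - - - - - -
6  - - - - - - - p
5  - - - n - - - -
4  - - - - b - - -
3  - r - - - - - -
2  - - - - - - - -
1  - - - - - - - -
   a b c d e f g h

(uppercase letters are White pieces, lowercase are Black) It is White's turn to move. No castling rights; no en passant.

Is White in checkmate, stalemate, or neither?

stalemate

White to move; white king on h8.
In check: no.
King squares — g7: attacked by Kf8; h7: attacked by Be4; g8: attacked by Kf8.
Legal moves for White: none.
Not in check and no legal moves → stalemate.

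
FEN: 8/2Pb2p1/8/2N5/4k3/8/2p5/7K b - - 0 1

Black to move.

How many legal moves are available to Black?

7

Black to move; king on e4.
In check: yes, from the white knight on c5.
Legal moves: Kf5, Ke5, Kd5, Kf4, Kd4, Kf3, Ke3.
Count: 7.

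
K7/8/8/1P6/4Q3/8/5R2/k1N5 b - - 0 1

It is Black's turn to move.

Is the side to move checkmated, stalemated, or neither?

stalemate

Black to move; black king on a1.
In check: no.
King squares — b1: attacked by Qe4; a2: attacked by Nc1; b2: attacked by Rf2.
Legal moves for Black: none.
Not in check and no legal moves → stalemate.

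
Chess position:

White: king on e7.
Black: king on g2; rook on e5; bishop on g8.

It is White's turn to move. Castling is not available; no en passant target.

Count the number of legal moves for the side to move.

White to move; king on e7.
In check: yes, from the black rook on e5.
Legal moves: Kf8, Kd8, Kd7, Kf6, Kd6.
Count: 5.

5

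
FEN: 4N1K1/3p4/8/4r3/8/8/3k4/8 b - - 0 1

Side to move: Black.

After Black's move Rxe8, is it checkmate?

After Rxe8: white king on g8; in check: yes, from the black rook on e8.
White has 3 legal replies: Kh7, Kg7, Kf7.
In check but a legal move exists → not checkmate.

no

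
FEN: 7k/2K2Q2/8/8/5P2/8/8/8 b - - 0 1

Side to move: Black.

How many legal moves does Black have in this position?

0

Black to move; king on h8.
In check: no.
Legal moves: none.
Count: 0.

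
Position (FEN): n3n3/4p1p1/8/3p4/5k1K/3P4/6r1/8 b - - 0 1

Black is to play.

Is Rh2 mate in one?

yes

After Rh2: white king on h4; in check: yes, from the black rook on h2.
King squares — g3: attacked by Kf4; h3: attacked by Rh2; g4: attacked by Kf4; g5: attacked by Kf4; h5: attacked by Rh2.
White has no legal moves → checkmate.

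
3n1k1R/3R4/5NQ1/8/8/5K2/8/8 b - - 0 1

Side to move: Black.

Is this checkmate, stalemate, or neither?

Black to move; black king on f8.
In check: yes, from the white rook on h8.
King squares — e7: attacked by Rd7; f7: attacked by Qg6; g7: attacked by Qg6; e8: attacked by Nf6; g8: attacked by Nf6.
Legal moves for Black: none.
In check with no legal moves → checkmate.

checkmate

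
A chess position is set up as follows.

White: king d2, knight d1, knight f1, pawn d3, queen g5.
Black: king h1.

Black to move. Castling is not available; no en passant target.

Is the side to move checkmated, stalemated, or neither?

Black to move; black king on h1.
In check: no.
King squares — g1: attacked by Qg5; g2: attacked by Qg5; h2: attacked by Nf1.
Legal moves for Black: none.
Not in check and no legal moves → stalemate.

stalemate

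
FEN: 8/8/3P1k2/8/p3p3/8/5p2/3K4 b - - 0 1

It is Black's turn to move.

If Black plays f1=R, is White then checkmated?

no

After f1=R: white king on d1; in check: yes, from the black rook on f1.
White has 3 legal replies: Ke2, Kd2, Kc2.
In check but a legal move exists → not checkmate.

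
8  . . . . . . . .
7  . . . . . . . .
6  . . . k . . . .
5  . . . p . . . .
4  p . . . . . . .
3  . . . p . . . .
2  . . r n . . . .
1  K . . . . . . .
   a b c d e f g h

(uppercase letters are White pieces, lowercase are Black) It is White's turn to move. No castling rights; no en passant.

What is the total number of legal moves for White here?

0

White to move; king on a1.
In check: no.
Legal moves: none.
Count: 0.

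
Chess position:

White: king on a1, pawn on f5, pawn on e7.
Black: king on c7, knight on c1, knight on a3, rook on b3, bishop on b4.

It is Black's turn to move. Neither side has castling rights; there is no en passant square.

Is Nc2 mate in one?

After Nc2: white king on a1; in check: yes, from the black knight on c2.
King squares — b1: attacked by Rb3; a2: attacked by Nc1; b2: attacked by Rb3.
White has no legal moves → checkmate.

yes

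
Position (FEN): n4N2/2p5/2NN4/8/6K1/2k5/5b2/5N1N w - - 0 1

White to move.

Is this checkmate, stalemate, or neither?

White to move; white king on g4.
In check: no.
Legal moves for White include: Nh7, Nd7, Ng6, Ne6, Ne8, Nc8, Nf7, Nb7, Nf5, Nb5+, Ne4+, Nc4, Nd8, Nb8, Ne7, Na7, Ne5, Na5, ... (list truncated; more exist).
White has legal moves and is not in check → neither.

neither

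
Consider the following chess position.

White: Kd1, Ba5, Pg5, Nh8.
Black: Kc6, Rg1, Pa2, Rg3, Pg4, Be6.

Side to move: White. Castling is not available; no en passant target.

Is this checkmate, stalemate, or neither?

neither

White to move; white king on d1.
In check: yes, from the black rook on g1.
King squares — c1: attacked by Rg1; e1: attacked by Rg1; c2: available; d2: available; e2: available.
Legal moves for White: Ke2, Kd2, Kc2, Be1.
White is in check but has 4 legal moves → neither.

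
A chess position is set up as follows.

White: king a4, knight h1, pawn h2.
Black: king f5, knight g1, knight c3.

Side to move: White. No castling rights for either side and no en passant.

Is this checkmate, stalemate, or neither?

neither

White to move; white king on a4.
In check: yes, from the black knight on c3.
Legal moves for White: Ka5, Kb4, Kb3, Ka3.
White is in check but has 4 legal moves → neither.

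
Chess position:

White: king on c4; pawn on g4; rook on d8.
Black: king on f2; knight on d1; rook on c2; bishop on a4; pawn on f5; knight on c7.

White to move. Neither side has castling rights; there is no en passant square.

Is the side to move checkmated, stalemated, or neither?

White to move; white king on c4.
In check: yes, from the black rook on c2.
King squares — b3: attacked by Ba4; c3: attacked by Nd1; d3: available; b4: available; d4: available; b5: attacked by Ba4; c5: attacked by Rc2; d5: attacked by Nc7.
Legal moves for White: Kd4, Kb4, Kd3.
White is in check but has 3 legal moves → neither.

neither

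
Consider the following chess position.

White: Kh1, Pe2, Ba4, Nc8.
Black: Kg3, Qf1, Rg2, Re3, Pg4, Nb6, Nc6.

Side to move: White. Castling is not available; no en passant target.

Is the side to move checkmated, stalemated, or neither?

White to move; white king on h1.
In check: yes, from the black queen on f1.
King squares — g1: attacked by Qf1; g2: attacked by Qf1; h2: attacked by Rg2.
Legal moves for White: none.
In check with no legal moves → checkmate.

checkmate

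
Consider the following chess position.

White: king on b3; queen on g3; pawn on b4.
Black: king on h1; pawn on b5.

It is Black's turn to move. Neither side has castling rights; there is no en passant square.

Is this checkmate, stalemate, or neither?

stalemate

Black to move; black king on h1.
In check: no.
King squares — g1: attacked by Qg3; g2: attacked by Qg3; h2: attacked by Qg3.
Legal moves for Black: none.
Not in check and no legal moves → stalemate.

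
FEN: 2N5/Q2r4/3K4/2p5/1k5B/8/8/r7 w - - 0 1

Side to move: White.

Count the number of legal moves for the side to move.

White to move; king on d6.
In check: yes, from the black rook on d7.
Legal moves: Kxd7, Ke6, Kc6, Ke5, Qxd7.
Count: 5.

5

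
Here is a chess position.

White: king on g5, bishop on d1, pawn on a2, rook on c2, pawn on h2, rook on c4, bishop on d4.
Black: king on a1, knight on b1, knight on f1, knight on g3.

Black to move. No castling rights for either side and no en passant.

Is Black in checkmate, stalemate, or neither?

Black to move; black king on a1.
In check: yes, from the white bishop on d4.
King squares — b1: own knight; a2: attacked by Rc2; b2: attacked by Rc2.
Legal moves for Black: Nc3.
Black is in check but has 1 legal move → neither.

neither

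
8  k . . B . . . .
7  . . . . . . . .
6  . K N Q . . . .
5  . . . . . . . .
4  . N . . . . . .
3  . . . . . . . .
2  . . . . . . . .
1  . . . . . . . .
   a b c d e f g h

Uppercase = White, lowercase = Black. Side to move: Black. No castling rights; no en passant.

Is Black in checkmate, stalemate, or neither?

stalemate

Black to move; black king on a8.
In check: no.
King squares — a7: attacked by Kb6; b7: attacked by Kb6; b8: attacked by Nc6.
Legal moves for Black: none.
Not in check and no legal moves → stalemate.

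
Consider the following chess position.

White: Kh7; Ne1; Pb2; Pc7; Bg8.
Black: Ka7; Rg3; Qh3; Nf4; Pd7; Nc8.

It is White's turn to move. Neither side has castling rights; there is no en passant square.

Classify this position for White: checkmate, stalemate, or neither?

White to move; white king on h7.
In check: yes, from the black queen on h3.
King squares — g6: attacked by Rg3; h6: attacked by Qh3; g7: attacked by Rg3; g8: own bishop; h8: attacked by Qh3.
Legal moves for White: none.
In check with no legal moves → checkmate.

checkmate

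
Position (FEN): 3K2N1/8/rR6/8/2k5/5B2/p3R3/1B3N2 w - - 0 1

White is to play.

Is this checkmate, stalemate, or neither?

White to move; white king on d8.
In check: no.
Legal moves for White include: Ne7, Nh6, Nf6, Ke8, Kc8, Ke7, Kd7, Kc7, Rb8, Rb7, Rh6, Rg6, Rf6, Rbe6, Rd6, Rc6+, Rxa6, Rb5, ... (list truncated; more exist).
White has legal moves and is not in check → neither.

neither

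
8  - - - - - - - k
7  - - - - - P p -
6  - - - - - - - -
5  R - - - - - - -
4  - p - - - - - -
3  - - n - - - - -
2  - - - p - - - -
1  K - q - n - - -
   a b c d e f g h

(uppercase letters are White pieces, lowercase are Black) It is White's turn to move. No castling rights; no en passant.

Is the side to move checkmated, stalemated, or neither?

checkmate

White to move; white king on a1.
In check: yes, from the black queen on c1.
King squares — b1: attacked by Qc1; a2: attacked by Nc3; b2: attacked by Qc1.
Legal moves for White: none.
In check with no legal moves → checkmate.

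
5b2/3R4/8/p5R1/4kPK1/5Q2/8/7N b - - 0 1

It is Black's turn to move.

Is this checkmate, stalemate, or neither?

checkmate

Black to move; black king on e4.
In check: yes, from the white queen on f3.
King squares — d3: attacked by Qf3; e3: attacked by Qf3; f3: attacked by Kg4; d4: attacked by Rd7; f4: attacked by Qf3; d5: attacked by Qf3; e5: attacked by Pf4; f5: attacked by Kg4.
Legal moves for Black: none.
In check with no legal moves → checkmate.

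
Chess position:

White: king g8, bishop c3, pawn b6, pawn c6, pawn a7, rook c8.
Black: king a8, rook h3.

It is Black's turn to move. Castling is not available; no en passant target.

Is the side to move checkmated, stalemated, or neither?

checkmate

Black to move; black king on a8.
In check: yes, from the white rook on c8.
King squares — a7: attacked by Pb6; b7: attacked by Pc6; b8: attacked by Pa7.
Legal moves for Black: none.
In check with no legal moves → checkmate.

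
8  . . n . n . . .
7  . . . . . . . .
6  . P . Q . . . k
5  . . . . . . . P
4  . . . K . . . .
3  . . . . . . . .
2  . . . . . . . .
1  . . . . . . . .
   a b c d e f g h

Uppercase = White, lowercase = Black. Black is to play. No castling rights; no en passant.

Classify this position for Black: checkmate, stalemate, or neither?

neither

Black to move; black king on h6.
In check: yes, from the white queen on d6.
King squares — g5: available; h5: available; g6: attacked by Ph5; g7: available; h7: available.
Legal moves for Black: Kh7, Kg7, Kxh5, Kg5, Nf6, Nexd6, Ncxd6.
Black is in check but has 7 legal moves → neither.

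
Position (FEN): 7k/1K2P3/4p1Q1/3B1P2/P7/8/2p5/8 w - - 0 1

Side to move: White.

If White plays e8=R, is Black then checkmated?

After e8=R: black king on h8; in check: yes, from the white rook on e8.
King squares — g7: attacked by Qg6; h7: attacked by Qg6; g8: attacked by Qg6.
Black has no legal moves → checkmate.

yes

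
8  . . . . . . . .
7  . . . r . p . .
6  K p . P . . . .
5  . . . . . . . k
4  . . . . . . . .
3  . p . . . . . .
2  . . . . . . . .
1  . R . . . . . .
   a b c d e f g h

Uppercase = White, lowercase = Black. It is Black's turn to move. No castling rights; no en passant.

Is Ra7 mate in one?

After Ra7: white king on a6; in check: yes, from the black rook on a7.
White has 3 legal replies: Kxa7, Kxb6, Kb5.
In check but a legal move exists → not checkmate.

no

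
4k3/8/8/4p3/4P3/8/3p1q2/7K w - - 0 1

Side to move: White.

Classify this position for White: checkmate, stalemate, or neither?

White to move; white king on h1.
In check: no.
King squares — g1: attacked by Qf2; g2: attacked by Qf2; h2: attacked by Qf2.
Legal moves for White: none.
Not in check and no legal moves → stalemate.

stalemate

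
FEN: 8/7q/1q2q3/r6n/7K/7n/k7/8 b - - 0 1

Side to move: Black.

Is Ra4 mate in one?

After Ra4: white king on h4; in check: yes, from the black rook on a4.
King squares — g3: attacked by Nh5; h3: attacked by Qe6; g4: attacked by Ra4; g5: attacked by Nh3; h5: attacked by Qh7.
White has no legal moves → checkmate.

yes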